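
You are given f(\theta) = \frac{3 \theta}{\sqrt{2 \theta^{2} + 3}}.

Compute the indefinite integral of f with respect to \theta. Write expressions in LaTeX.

F(\theta) = \frac{3 \sqrt{2 \theta^{2} + 3}}{2} + C

The substitution u = 2 \theta^{2} + 3 works: f is exactly (dF/du)*(du/d\theta) for that inner function.
Check: d/d\theta[\frac{3 \sqrt{2 \theta^{2} + 3}}{2}] = \frac{3 \theta}{\sqrt{2 \theta^{2} + 3}} = f(\theta).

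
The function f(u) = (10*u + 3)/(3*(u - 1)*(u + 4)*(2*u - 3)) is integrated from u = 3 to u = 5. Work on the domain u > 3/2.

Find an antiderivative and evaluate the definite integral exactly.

The denominator factors as 3*(u - 1)*(u + 4)*(2*u - 3); partial fractions split f into directly integrable pieces: 24/(11*(2*u - 3)) - 37/(165*(u + 4)) - 13/(15*(u - 1)).
F(u) = 12*log(u - 3/2)/11 - 13*log(u - 1)/15 - 37*log(u + 4)/165 is an antiderivative of f.
Check: d/du[12*log(u - 3/2)/11 - 13*log(u - 1)/15 - 37*log(u + 4)/165] = (10*u + 3)/(6*u**3 + 9*u**2 - 51*u + 36), which equals f(u).
F(5) = -13*log(4)/15 - 37*log(9)/165 + 12*log(7/2)/11; F(3) = -13*log(2)/15 - 37*log(7)/165 + 12*log(3/2)/11.
Integral = F(5) - F(3) = -13*log(4)/15 - 37*log(9)/165 - 12*log(3/2)/11 + 37*log(7)/165 + 13*log(2)/15 + 12*log(7/2)/11.

Antiderivative: F(u) = 12*log(u - 3/2)/11 - 13*log(u - 1)/15 - 37*log(u + 4)/165; value = -13*log(4)/15 - 37*log(9)/165 - 12*log(3/2)/11 + 37*log(7)/165 + 13*log(2)/15 + 12*log(7/2)/11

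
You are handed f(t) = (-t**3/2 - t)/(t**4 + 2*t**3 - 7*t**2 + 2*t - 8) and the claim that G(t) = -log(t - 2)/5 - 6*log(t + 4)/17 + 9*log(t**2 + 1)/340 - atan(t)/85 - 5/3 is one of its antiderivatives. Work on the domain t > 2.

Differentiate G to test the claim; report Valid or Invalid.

d/dt[G] = (-t**3 - 2*t)/(2*t**4 + 4*t**3 - 14*t**2 + 4*t - 16)
This equals f(t) exactly, so the claim holds.

Valid - the claim checks out under differentiation.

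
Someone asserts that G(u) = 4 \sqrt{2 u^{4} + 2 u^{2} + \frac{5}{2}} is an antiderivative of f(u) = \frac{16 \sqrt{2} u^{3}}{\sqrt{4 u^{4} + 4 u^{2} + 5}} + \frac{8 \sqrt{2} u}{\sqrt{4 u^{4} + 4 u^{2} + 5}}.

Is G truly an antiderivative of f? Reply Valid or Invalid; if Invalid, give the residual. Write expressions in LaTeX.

Valid: G'(u) = f(u).

d/du[G] = \frac{16 \sqrt{2} u^{3} + 8 \sqrt{2} u}{\sqrt{4 u^{4} + 4 u^{2} + 5}}
This equals f(u) exactly, so the claim holds.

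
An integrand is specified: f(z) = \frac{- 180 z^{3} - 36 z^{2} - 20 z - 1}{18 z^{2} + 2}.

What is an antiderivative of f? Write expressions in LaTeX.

An antiderivative is F(z) = - 5 z^{2} - 2 z + \frac{\operatorname{atan}{\left(3 z \right)}}{2}.

Check any antiderivative F(z) by computing F'(z) and comparing it with f(z).
Check: d/dz[- 5 z^{2} - 2 z + \frac{\operatorname{atan}{\left(3 z \right)}}{2}] = \frac{- 180 z^{3} - 36 z^{2} - 20 z - 1}{18 z^{2} + 2} = f(z).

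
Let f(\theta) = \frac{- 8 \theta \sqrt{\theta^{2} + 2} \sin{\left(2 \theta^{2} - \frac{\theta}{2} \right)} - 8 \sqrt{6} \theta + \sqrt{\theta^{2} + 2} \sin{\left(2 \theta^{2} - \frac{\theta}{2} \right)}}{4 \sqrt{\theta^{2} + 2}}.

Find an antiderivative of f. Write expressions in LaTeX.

An antiderivative is F(\theta) = \frac{- 4 \sqrt{6} \sqrt{\theta^{2} + 2} + \cos{\left(2 \theta^{2} - \frac{\theta}{2} \right)}}{2}.

Recover f(\theta) by differentiating a candidate F(\theta); any mismatch rules it out.
Check: d/d\theta[\frac{- 4 \sqrt{6} \sqrt{\theta^{2} + 2} + \cos{\left(2 \theta^{2} - \frac{\theta}{2} \right)}}{2}] = \frac{- 8 \theta \sqrt{\theta^{2} + 2} \sin{\left(2 \theta^{2} - \frac{\theta}{2} \right)} - 8 \sqrt{6} \theta + \sqrt{\theta^{2} + 2} \sin{\left(2 \theta^{2} - \frac{\theta}{2} \right)}}{4 \sqrt{\theta^{2} + 2}} = f(\theta).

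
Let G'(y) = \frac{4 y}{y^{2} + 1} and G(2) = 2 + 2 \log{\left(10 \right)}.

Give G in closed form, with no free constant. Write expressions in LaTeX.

G(y) = 2 \log{\left(2 y^{2} + 2 \right)} + 2

G'(y) matches the chain-rule pattern g'(h)*h' with inner function h(y) = 2 y^{2} + 2; substituting u = h(y) collapses the integral.
A general antiderivative is 2 \log{\left(2 y^{2} + 2 \right)} + C.
The condition gives C = 2 + 2 \log{\left(10 \right)} - (2 \log{\left(10 \right)}) = 2.
So G(y) = 2 \log{\left(2 y^{2} + 2 \right)} + 2.
Check: d/dy[2 \log{\left(2 y^{2} + 2 \right)} + 2] = \frac{4 y}{y^{2} + 1} = G'(y).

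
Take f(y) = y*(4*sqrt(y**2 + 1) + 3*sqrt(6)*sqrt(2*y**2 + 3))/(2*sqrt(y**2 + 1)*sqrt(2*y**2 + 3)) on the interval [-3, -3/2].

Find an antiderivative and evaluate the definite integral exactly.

Antiderivative: F(y) = 3*sqrt(3*y**2/2 + 3/2) + sqrt(2*y**2 + 3); value = -3*sqrt(15) - sqrt(21) + sqrt(30)/2 + 3*sqrt(78)/4

A candidate is checked by its d/dy: the result must match f(y).
F(y) = 3*sqrt(3*y**2/2 + 3/2) + sqrt(2*y**2 + 3) is an antiderivative of f.
Check: d/dy[3*sqrt(3*y**2/2 + 3/2) + sqrt(2*y**2 + 3)] = (4*y*sqrt(y**2 + 1) + 3*sqrt(6)*y*sqrt(2*y**2 + 3))/(2*sqrt(y**2 + 1)*sqrt(2*y**2 + 3)), which equals f(y).
F(-3/2) = sqrt(30)/2 + 3*sqrt(78)/4; F(-3) = sqrt(21) + 3*sqrt(15).
Integral = F(-3/2) - F(-3) = -3*sqrt(15) - sqrt(21) + sqrt(30)/2 + 3*sqrt(78)/4.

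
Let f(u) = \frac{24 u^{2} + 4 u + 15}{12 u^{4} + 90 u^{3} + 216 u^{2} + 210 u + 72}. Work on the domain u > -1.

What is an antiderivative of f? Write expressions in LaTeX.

The denominator factors as 6 \left(u + 1\right)^{2} \left(u + 4\right) \left(2 u + 3\right); partial fractions split f into directly integrable pieces: \frac{84}{5 \left(2 u + 3\right)} - \frac{383}{270 \left(u + 4\right)} - \frac{377}{54 \left(u + 1\right)} + \frac{35}{18 \left(u + 1\right)^{2}}.
Check: d/du[- \frac{377 \log{\left(u + 1 \right)}}{54} + \frac{42 \log{\left(u + \frac{3}{2} \right)}}{5} - \frac{383 \log{\left(u + 4 \right)}}{270} - \frac{35}{18 u + 18}] = \frac{24 u^{2} + 4 u + 15}{12 u^{4} + 90 u^{3} + 216 u^{2} + 210 u + 72} = f(u).

An antiderivative is F(u) = - \frac{377 \log{\left(u + 1 \right)}}{54} + \frac{42 \log{\left(u + \frac{3}{2} \right)}}{5} - \frac{383 \log{\left(u + 4 \right)}}{270} - \frac{35}{18 u + 18}.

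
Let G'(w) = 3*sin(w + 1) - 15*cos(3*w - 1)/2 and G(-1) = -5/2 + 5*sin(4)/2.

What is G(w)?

Integrate term by term and add the pieces.
A general antiderivative is -5*sin(3*w - 1)/2 - 3*cos(w + 1) + C.
The condition gives C = -5/2 + 5*sin(4)/2 - (-3 + 5*sin(4)/2) = 1/2.
So G(w) = -5*sin(3*w - 1)/2 - 3*cos(w + 1) + 1/2.
Check: d/dw[-5*sin(3*w - 1)/2 - 3*cos(w + 1) + 1/2] = 3*sin(w + 1) - 15*cos(3*w - 1)/2 = G'(w).

G(w) = -5*sin(3*w - 1)/2 - 3*cos(w + 1) + 1/2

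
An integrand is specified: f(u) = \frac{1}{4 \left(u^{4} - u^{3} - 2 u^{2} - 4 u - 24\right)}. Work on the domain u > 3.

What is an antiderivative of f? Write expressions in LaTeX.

Factor the denominator (4 \left(u - 3\right) \left(u + 2\right) \left(u^{2} + 4\right)) and decompose: f = \frac{u - 10}{416 \left(u^{2} + 4\right)} - \frac{1}{160 \left(u + 2\right)} + \frac{1}{260 \left(u - 3\right)}; each piece integrates to a log, atan, or power term.
Check: d/du[\frac{\log{\left(u - 3 \right)}}{260} - \frac{\log{\left(u + 2 \right)}}{160} + \frac{\log{\left(u^{2} + 4 \right)}}{832} - \frac{5 \operatorname{atan}{\left(\frac{u}{2} \right)}}{416}] = \frac{1}{4 u^{4} - 4 u^{3} - 8 u^{2} - 16 u - 96}, which equals f(u).

An antiderivative is F(u) = \frac{\log{\left(u - 3 \right)}}{260} - \frac{\log{\left(u + 2 \right)}}{160} + \frac{\log{\left(u^{2} + 4 \right)}}{832} - \frac{5 \operatorname{atan}{\left(\frac{u}{2} \right)}}{416}.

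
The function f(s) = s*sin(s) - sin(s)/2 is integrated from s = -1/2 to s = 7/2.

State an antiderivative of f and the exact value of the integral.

Integrate term by term and add the pieces.
F(s) = (-2*s*cos(s) + 2*sin(s) + cos(s))/2 is an antiderivative of f.
Check: d/ds[(-2*s*cos(s) + 2*sin(s) + cos(s))/2] = s*sin(s) - sin(s)/2 = f(s).
F(7/2) = sin(7/2) - 3*cos(7/2); F(-1/2) = -sin(1/2) + cos(1/2).
Integral = F(7/2) - F(-1/2) = -cos(1/2) + sin(7/2) + sin(1/2) - 3*cos(7/2).

Antiderivative: F(s) = (-2*s*cos(s) + 2*sin(s) + cos(s))/2; value = -cos(1/2) + sin(7/2) + sin(1/2) - 3*cos(7/2)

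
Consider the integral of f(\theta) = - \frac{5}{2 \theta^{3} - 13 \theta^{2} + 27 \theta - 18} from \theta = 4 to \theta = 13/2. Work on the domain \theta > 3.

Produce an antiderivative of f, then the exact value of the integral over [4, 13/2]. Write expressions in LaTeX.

Antiderivative: F(\theta) = \frac{5 \left(- \log{\left(\theta - 3 \right)} + 3 \log{\left(\theta - 2 \right)} - 2 \log{\left(\theta - \frac{3}{2} \right)}\right)}{3}; value = - \frac{10 \log{\left(5 \right)}}{3} - 5 \log{\left(2 \right)} - \frac{5 \log{\left(\frac{7}{2} \right)}}{3} + \frac{10 \log{\left(\frac{5}{2} \right)}}{3} + 5 \log{\left(\frac{9}{2} \right)}

The denominator factors as \left(\theta - 3\right) \left(\theta - 2\right) \left(2 \theta - 3\right); partial fractions split f into directly integrable pieces: - \frac{20}{3 \left(2 \theta - 3\right)} + \frac{5}{\theta - 2} - \frac{5}{3 \left(\theta - 3\right)}.
F(\theta) = \frac{5 \left(- \log{\left(\theta - 3 \right)} + 3 \log{\left(\theta - 2 \right)} - 2 \log{\left(\theta - \frac{3}{2} \right)}\right)}{3} is an antiderivative of f.
Check: d/d\theta[\frac{5 \left(- \log{\left(\theta - 3 \right)} + 3 \log{\left(\theta - 2 \right)} - 2 \log{\left(\theta - \frac{3}{2} \right)}\right)}{3}] = - \frac{5}{2 \theta^{3} - 13 \theta^{2} + 27 \theta - 18} = f(\theta).
F(13/2) = - \frac{10 \log{\left(5 \right)}}{3} - \frac{5 \log{\left(\frac{7}{2} \right)}}{3} + 5 \log{\left(\frac{9}{2} \right)}; F(4) = - \frac{10 \log{\left(\frac{5}{2} \right)}}{3} + 5 \log{\left(2 \right)}.
Integral = F(13/2) - F(4) = - \frac{10 \log{\left(5 \right)}}{3} - 5 \log{\left(2 \right)} - \frac{5 \log{\left(\frac{7}{2} \right)}}{3} + \frac{10 \log{\left(\frac{5}{2} \right)}}{3} + 5 \log{\left(\frac{9}{2} \right)}.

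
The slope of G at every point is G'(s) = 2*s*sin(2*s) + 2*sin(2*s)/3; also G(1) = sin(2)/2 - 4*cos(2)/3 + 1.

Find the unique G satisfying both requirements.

Integrate term by term and add the pieces.
A general antiderivative is -s*cos(2*s) + sin(2*s)/2 - cos(2*s)/3 + C.
The condition gives C = sin(2)/2 - 4*cos(2)/3 + 1 - (sin(2)/2 - 4*cos(2)/3) = 1.
So G(s) = -s*cos(2*s) + sin(2*s)/2 - cos(2*s)/3 + 1.
Check: d/ds[-s*cos(2*s) + sin(2*s)/2 - cos(2*s)/3 + 1] = 2*s*sin(2*s) + 2*sin(2*s)/3 = G'(s).

G(s) = -s*cos(2*s) + sin(2*s)/2 - cos(2*s)/3 + 1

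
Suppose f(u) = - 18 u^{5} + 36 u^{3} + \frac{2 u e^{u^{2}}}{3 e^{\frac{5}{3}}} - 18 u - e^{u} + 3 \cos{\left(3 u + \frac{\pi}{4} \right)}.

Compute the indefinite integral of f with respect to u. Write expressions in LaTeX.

The integrand splits into summands that can be handled one at a time.
Check: d/du[- 3 u^{6} + 9 u^{4} - 9 u^{2} - e^{u} + \frac{e^{u^{2}}}{3 e^{\frac{5}{3}}} + \sin{\left(3 u + \frac{\pi}{4} \right)}] = \frac{- 54 u^{5} e^{\frac{5}{3}} + 108 u^{3} e^{\frac{5}{3}} + 2 u e^{u^{2}} - 54 u e^{\frac{5}{3}} - 3 e^{\frac{5}{3}} e^{u} + 9 e^{\frac{5}{3}} \cos{\left(3 u + \frac{\pi}{4} \right)}}{3 e^{\frac{5}{3}}}, which equals f(u).

F(u) = - 3 u^{6} + 9 u^{4} - 9 u^{2} - e^{u} + \frac{e^{u^{2}}}{3 e^{\frac{5}{3}}} + \sin{\left(3 u + \frac{\pi}{4} \right)} + C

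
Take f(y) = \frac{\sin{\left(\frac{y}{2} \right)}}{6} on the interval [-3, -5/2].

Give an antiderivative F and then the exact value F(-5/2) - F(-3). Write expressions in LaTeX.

Antiderivative: F(y) = - \frac{\cos{\left(\frac{y}{2} \right)}}{3}; value = - \frac{\cos{\left(\frac{5}{4} \right)}}{3} + \frac{\cos{\left(\frac{3}{2} \right)}}{3}

Since d/dy undoes antidifferentiation here, F'(y) = f(y) is required of F(y).
F(y) = - \frac{\cos{\left(\frac{y}{2} \right)}}{3} is an antiderivative of f.
Check: d/dy[- \frac{\cos{\left(\frac{y}{2} \right)}}{3}] = \frac{\sin{\left(\frac{y}{2} \right)}}{6} = f(y).
F(-5/2) = - \frac{\cos{\left(\frac{5}{4} \right)}}{3}; F(-3) = - \frac{\cos{\left(\frac{3}{2} \right)}}{3}.
Integral = F(-5/2) - F(-3) = - \frac{\cos{\left(\frac{5}{4} \right)}}{3} + \frac{\cos{\left(\frac{3}{2} \right)}}{3}.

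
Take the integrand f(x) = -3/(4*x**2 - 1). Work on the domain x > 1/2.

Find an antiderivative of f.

Factor the denominator ((2*x - 1)*(2*x + 1)) and decompose: f = 3/(2*(2*x + 1)) - 3/(2*(2*x - 1)); each piece integrates to a log, atan, or power term.
Check: d/dx[3*(-log(x - 1/2) + log(x + 1/2))/4] = -3/(4*x**2 - 1) = f(x).

An antiderivative is F(x) = 3*(-log(x - 1/2) + log(x + 1/2))/4.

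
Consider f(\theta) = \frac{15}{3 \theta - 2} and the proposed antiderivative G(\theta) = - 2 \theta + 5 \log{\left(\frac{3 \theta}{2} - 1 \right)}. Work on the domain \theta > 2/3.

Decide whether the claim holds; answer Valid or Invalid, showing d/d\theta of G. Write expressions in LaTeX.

d/d\theta[G] = \frac{19 - 6 \theta}{3 \theta - 2}
d/d\theta[G] - f(\theta) = -2 != 0.

Invalid: d/d\theta[G] - f = -2, which is not 0.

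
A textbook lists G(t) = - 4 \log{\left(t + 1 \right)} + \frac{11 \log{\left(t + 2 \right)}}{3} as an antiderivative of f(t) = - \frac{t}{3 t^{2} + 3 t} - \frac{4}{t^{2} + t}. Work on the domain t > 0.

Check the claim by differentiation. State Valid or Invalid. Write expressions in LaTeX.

d/dt[G] = \frac{- t - 13}{3 t^{2} + 9 t + 6}
d/dt[G] - f(t) = \frac{t + 24}{3 t^{3} + 9 t^{2} + 6 t} != 0.

Invalid: d/dt[G] - f = \frac{t + 24}{3 t^{3} + 9 t^{2} + 6 t}, which is not 0.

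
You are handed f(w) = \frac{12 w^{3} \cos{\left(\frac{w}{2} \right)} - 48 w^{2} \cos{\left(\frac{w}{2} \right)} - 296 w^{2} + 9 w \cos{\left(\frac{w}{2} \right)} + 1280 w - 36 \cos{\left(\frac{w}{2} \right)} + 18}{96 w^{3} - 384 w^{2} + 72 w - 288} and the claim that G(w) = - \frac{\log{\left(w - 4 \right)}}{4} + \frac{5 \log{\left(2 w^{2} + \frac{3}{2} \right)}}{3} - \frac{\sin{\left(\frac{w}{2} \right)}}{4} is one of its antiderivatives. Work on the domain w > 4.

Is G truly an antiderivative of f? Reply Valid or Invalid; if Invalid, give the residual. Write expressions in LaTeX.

d/dw[G] = \frac{- 12 w^{3} \cos{\left(\frac{w}{2} \right)} + 48 w^{2} \cos{\left(\frac{w}{2} \right)} + 296 w^{2} - 9 w \cos{\left(\frac{w}{2} \right)} - 1280 w + 36 \cos{\left(\frac{w}{2} \right)} - 18}{96 w^{3} - 384 w^{2} + 72 w - 288}
d/dw[G] - f(w) = \frac{- 12 w^{3} \cos{\left(\frac{w}{2} \right)} + 48 w^{2} \cos{\left(\frac{w}{2} \right)} + 296 w^{2} - 9 w \cos{\left(\frac{w}{2} \right)} - 1280 w + 36 \cos{\left(\frac{w}{2} \right)} - 18}{48 w^{3} - 192 w^{2} + 36 w - 144} != 0.

Invalid: d/dw[G] - f = \frac{- 12 w^{3} \cos{\left(\frac{w}{2} \right)} + 48 w^{2} \cos{\left(\frac{w}{2} \right)} + 296 w^{2} - 9 w \cos{\left(\frac{w}{2} \right)} - 1280 w + 36 \cos{\left(\frac{w}{2} \right)} - 18}{48 w^{3} - 192 w^{2} + 36 w - 144}, which is not 0.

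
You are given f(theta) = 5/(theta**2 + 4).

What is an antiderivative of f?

An antiderivative is F(theta) = 5*atan(theta/2)/2.

Recover f(theta) by differentiating a candidate F(theta); any mismatch rules it out.
Check: d/dtheta[5*atan(theta/2)/2] = 5/(theta**2 + 4) = f(theta).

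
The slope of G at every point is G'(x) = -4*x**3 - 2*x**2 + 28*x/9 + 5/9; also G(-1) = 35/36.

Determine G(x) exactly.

G(x) = -x**4 - 2*x**3/3 + 14*x**2/9 + 5*x/9 + 11/36

The substitution u = -2*x**2 - 2*x/3 + 5/3 works: G'(x) is exactly (dG/du)*(du/dx) for that inner function.
A general antiderivative is -(-2*x**2 - 2*x/3 + 5/3)**2/4 + C.
The condition gives C = 35/36 - (-1/36) = 1.
So G(x) = -x**4 - 2*x**3/3 + 14*x**2/9 + 5*x/9 + 11/36.
Check: d/dx[-x**4 - 2*x**3/3 + 14*x**2/9 + 5*x/9 + 11/36] = -4*x**3 - 2*x**2 + 28*x/9 + 5/9 = G'(x).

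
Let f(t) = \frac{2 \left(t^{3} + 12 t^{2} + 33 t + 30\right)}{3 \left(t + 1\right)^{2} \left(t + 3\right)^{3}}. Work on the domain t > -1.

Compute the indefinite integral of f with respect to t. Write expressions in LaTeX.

F(t) = - \frac{2}{3 t + 3} - \frac{1}{\left(t + 3\right)^{2}} + C

Check any antiderivative F(t) by computing F'(t) and comparing it with f(t).
Check: d/dt[- \frac{2}{3 t + 3} - \frac{1}{\left(t + 3\right)^{2}}] = \frac{2 t^{3} + 24 t^{2} + 66 t + 60}{3 t^{5} + 33 t^{4} + 138 t^{3} + 270 t^{2} + 243 t + 81}, which equals f(t).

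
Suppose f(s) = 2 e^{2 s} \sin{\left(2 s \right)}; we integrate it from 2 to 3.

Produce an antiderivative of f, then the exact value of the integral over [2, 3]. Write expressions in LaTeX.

Antiderivative: F(s) = - \frac{\left(- \sin{\left(2 s \right)} + \cos{\left(2 s \right)}\right) e^{2 s}}{2}; value = - \frac{e^{6} \cos{\left(6 \right)}}{2} + \frac{e^{6} \sin{\left(6 \right)}}{2} + \frac{e^{4} \cos{\left(4 \right)}}{2} - \frac{e^{4} \sin{\left(4 \right)}}{2}

Any candidate F(s) must reproduce f(s) exactly when differentiated.
F(s) = - \frac{\left(- \sin{\left(2 s \right)} + \cos{\left(2 s \right)}\right) e^{2 s}}{2} is an antiderivative of f.
Check: d/ds[- \frac{\left(- \sin{\left(2 s \right)} + \cos{\left(2 s \right)}\right) e^{2 s}}{2}] = 2 e^{2 s} \sin{\left(2 s \right)} = f(s).
F(3) = - \frac{e^{6} \cos{\left(6 \right)}}{2} + \frac{e^{6} \sin{\left(6 \right)}}{2}; F(2) = \frac{e^{4} \sin{\left(4 \right)}}{2} - \frac{e^{4} \cos{\left(4 \right)}}{2}.
Integral = F(3) - F(2) = - \frac{e^{6} \cos{\left(6 \right)}}{2} + \frac{e^{6} \sin{\left(6 \right)}}{2} + \frac{e^{4} \cos{\left(4 \right)}}{2} - \frac{e^{4} \sin{\left(4 \right)}}{2}.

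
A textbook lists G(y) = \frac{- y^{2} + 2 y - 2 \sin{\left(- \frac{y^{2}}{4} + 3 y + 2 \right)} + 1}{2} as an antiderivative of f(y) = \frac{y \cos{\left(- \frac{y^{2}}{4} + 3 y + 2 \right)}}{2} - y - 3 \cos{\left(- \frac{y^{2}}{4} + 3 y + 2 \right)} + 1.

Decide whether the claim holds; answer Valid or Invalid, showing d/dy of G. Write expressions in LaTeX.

Valid - differentiating G returns exactly f.

d/dy[G] = \frac{y \cos{\left(- \frac{y^{2}}{4} + 3 y + 2 \right)}}{2} - y - 3 \cos{\left(- \frac{y^{2}}{4} + 3 y + 2 \right)} + 1
This equals f(y) exactly, so the claim holds.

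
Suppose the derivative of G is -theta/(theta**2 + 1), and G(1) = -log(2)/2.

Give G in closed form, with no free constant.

G(theta) = -log(theta**2 + 1)/2

G'(theta) matches the chain-rule pattern g'(h)*h' with inner function h(theta) = theta**2 + 1; substituting u = h(theta) collapses the integral.
A general antiderivative is -log(theta**2 + 1)/2 + C.
The condition gives C = -log(2)/2 - (-log(2)/2) = 0.
So G(theta) = -log(theta**2 + 1)/2.
Check: d/dtheta[-log(theta**2 + 1)/2] = -theta/(theta**2 + 1) = G'(theta).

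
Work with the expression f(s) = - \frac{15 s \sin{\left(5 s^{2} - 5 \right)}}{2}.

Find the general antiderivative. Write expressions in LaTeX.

F(s) = \frac{3 \cos{\left(5 s^{2} - 5 \right)}}{4} + C

The substitution u = 5 s^{2} - 5 works: f is exactly (dF/du)*(du/ds) for that inner function.
Check: d/ds[\frac{3 \cos{\left(5 s^{2} - 5 \right)}}{4}] = - \frac{15 s \sin{\left(5 s^{2} - 5 \right)}}{2} = f(s).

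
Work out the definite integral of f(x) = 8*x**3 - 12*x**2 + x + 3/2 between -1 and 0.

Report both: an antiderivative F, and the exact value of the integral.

Antiderivative: F(x) = (8*x**2 - 8*x - 3)**2/32; value = -5

f matches the chain-rule pattern g'(h)*h' with inner function h(x) = 2*x**2 - 2*x - 3/4; substituting u = h(x) collapses the integral.
F(x) = (8*x**2 - 8*x - 3)**2/32 is an antiderivative of f.
Check: d/dx[(8*x**2 - 8*x - 3)**2/32] = 8*x**3 - 12*x**2 + x + 3/2 = f(x).
F(0) = 9/32; F(-1) = 169/32.
Integral = F(0) - F(-1) = -5.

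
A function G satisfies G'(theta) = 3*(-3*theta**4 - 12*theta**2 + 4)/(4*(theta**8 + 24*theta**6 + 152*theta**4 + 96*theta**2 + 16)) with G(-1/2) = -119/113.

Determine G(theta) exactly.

G'(theta) has the shape u'v + uv' for u = theta/4 and v = 1/(theta**4/3 + 4*theta**2 + 4/3) — it is the derivative of the product u*v.
A general antiderivative is theta/(4*(theta**4/3 + 4*theta**2 + 4/3)) + C.
The condition gives C = -119/113 - (-6/113) = -1.
So G(theta) = theta/(4*theta**4/3 + 16*theta**2 + 16/3) - 1.
Check: d/dtheta[theta/(4*theta**4/3 + 16*theta**2 + 16/3) - 1] = (-9*theta**4 - 36*theta**2 + 12)/(4*theta**8 + 96*theta**6 + 608*theta**4 + 384*theta**2 + 64), which equals G'(theta).

G(theta) = theta/(4*theta**4/3 + 16*theta**2 + 16/3) - 1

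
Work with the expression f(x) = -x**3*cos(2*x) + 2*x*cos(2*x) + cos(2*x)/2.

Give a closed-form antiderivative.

An antiderivative is F(x) = (-4*x**3*sin(2*x) - 6*x**2*cos(2*x) + 14*x*sin(2*x) + 2*sin(2*x) + 7*cos(2*x))/8.

The integrand splits into summands that can be handled one at a time.
Check: d/dx[(-4*x**3*sin(2*x) - 6*x**2*cos(2*x) + 14*x*sin(2*x) + 2*sin(2*x) + 7*cos(2*x))/8] = -x**3*cos(2*x) + 2*x*cos(2*x) + cos(2*x)/2 = f(x).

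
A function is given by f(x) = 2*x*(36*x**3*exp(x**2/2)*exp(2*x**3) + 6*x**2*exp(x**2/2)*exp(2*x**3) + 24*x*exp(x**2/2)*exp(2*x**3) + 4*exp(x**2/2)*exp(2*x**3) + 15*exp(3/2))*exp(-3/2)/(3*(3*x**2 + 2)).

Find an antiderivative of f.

For F(x) to be correct the identity F'(x) - f(x) = 0 must hold.
Check: d/dx[(4*exp(2*x**3 + x**2/2 - 3/2) + 5*log(3*x**2/2 + 1))/3] = (72*x**4*exp(-3/2)*exp(x**2/2)*exp(2*x**3) + 12*x**3*exp(-3/2)*exp(x**2/2)*exp(2*x**3) + 48*x**2*exp(-3/2)*exp(x**2/2)*exp(2*x**3) + 8*x*exp(-3/2)*exp(x**2/2)*exp(2*x**3) + 30*x)/(9*x**2 + 6), which equals f(x).

An antiderivative is F(x) = (4*exp(2*x**3 + x**2/2 - 3/2) + 5*log(3*x**2/2 + 1))/3.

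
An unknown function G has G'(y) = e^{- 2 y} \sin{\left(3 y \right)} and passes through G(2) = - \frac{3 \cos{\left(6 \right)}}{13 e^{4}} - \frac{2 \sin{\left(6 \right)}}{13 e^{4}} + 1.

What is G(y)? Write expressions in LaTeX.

G(y) = 1 - \frac{2 e^{- 2 y} \sin{\left(3 y \right)}}{13} - \frac{3 e^{- 2 y} \cos{\left(3 y \right)}}{13}

A first test for any G(y): its y-derivative must equal the given G'(y).
A general antiderivative is - \frac{2 e^{- 2 y} \sin{\left(3 y \right)}}{13} - \frac{3 e^{- 2 y} \cos{\left(3 y \right)}}{13} + C.
The condition gives C = - \frac{3 \cos{\left(6 \right)}}{13 e^{4}} - \frac{2 \sin{\left(6 \right)}}{13 e^{4}} + 1 - (- \frac{3 \cos{\left(6 \right)}}{13 e^{4}} - \frac{2 \sin{\left(6 \right)}}{13 e^{4}}) = 1.
So G(y) = 1 - \frac{2 e^{- 2 y} \sin{\left(3 y \right)}}{13} - \frac{3 e^{- 2 y} \cos{\left(3 y \right)}}{13}.
Check: d/dy[1 - \frac{2 e^{- 2 y} \sin{\left(3 y \right)}}{13} - \frac{3 e^{- 2 y} \cos{\left(3 y \right)}}{13}] = e^{- 2 y} \sin{\left(3 y \right)} = G'(y).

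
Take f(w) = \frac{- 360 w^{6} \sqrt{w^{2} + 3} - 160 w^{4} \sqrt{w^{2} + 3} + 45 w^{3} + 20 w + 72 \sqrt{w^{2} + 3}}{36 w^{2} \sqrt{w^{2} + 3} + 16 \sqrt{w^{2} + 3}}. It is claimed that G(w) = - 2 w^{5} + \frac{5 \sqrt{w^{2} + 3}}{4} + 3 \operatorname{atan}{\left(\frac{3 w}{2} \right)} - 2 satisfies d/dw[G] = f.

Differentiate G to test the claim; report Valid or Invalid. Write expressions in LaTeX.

Valid: G'(w) = f(w).

d/dw[G] = \frac{- 360 w^{6} \sqrt{w^{2} + 3} - 160 w^{4} \sqrt{w^{2} + 3} + 45 w^{3} + 20 w + 72 \sqrt{w^{2} + 3}}{36 w^{2} \sqrt{w^{2} + 3} + 16 \sqrt{w^{2} + 3}}
This equals f(w) exactly, so the claim holds.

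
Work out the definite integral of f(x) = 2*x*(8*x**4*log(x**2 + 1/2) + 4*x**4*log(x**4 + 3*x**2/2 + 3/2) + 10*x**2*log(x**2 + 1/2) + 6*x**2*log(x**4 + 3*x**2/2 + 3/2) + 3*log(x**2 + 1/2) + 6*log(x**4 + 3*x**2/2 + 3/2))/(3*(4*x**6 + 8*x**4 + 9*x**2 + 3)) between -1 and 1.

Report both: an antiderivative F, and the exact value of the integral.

f has the shape u'v + uv' for u = log(x**2 + 1/2)/3 and v = log(x**4 + 3*x**2/2 + 3/2) — it is the derivative of the product u*v.
F(x) = log(x**2 + 1/2)*log(x**4 + 3*x**2/2 + 3/2)/3 is an antiderivative of f.
Check: d/dx[log(x**2 + 1/2)*log(x**4 + 3*x**2/2 + 3/2)/3] = (16*x**5*log(x**2 + 1/2) + 8*x**5*log(x**4 + 3*x**2/2 + 3/2) + 20*x**3*log(x**2 + 1/2) + 12*x**3*log(x**4 + 3*x**2/2 + 3/2) + 6*x*log(x**2 + 1/2) + 12*x*log(x**4 + 3*x**2/2 + 3/2))/(12*x**6 + 24*x**4 + 27*x**2 + 9), which equals f(x).
F(1) = log(3/2)*log(4)/3; F(-1) = log(3/2)*log(4)/3.
Integral = F(1) - F(-1) = 0.

Antiderivative: F(x) = log(x**2 + 1/2)*log(x**4 + 3*x**2/2 + 3/2)/3; value = 0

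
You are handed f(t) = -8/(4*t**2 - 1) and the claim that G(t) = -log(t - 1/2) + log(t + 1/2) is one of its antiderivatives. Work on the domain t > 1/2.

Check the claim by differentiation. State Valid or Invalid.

Invalid: d/dt[G] - f = 4/(4*t**2 - 1), which is not 0.

d/dt[G] = -4/(4*t**2 - 1)
d/dt[G] - f(t) = 4/(4*t**2 - 1) != 0.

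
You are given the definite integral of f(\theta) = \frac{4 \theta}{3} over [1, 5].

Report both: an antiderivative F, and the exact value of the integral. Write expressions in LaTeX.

A candidate is checked by its d/d\theta: the result must match f(\theta).
F(\theta) = \frac{2 \theta^{2} + 3}{3} is an antiderivative of f.
Check: d/d\theta[\frac{2 \theta^{2} + 3}{3}] = \frac{4 \theta}{3} = f(\theta).
F(5) = \frac{53}{3}; F(1) = \frac{5}{3}.
Integral = F(5) - F(1) = 16.

Antiderivative: F(\theta) = \frac{2 \theta^{2} + 3}{3}; value = 16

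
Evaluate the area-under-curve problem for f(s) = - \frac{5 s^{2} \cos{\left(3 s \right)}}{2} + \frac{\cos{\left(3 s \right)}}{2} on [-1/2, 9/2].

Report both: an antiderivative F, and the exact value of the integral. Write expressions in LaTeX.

Integrate term by term and add the pieces.
F(s) = - \frac{5 s^{2} \sin{\left(3 s \right)}}{6} - \frac{5 s \cos{\left(3 s \right)}}{9} + \frac{19 \sin{\left(3 s \right)}}{54} is an antiderivative of f.
Check: d/ds[- \frac{5 s^{2} \sin{\left(3 s \right)}}{6} - \frac{5 s \cos{\left(3 s \right)}}{9} + \frac{19 \sin{\left(3 s \right)}}{54}] = - \frac{5 s^{2} \cos{\left(3 s \right)}}{2} + \frac{\cos{\left(3 s \right)}}{2} = f(s).
F(9/2) = - \frac{3569 \sin{\left(\frac{27}{2} \right)}}{216} - \frac{5 \cos{\left(\frac{27}{2} \right)}}{2}; F(-1/2) = - \frac{31 \sin{\left(\frac{3}{2} \right)}}{216} + \frac{5 \cos{\left(\frac{3}{2} \right)}}{18}.
Integral = F(9/2) - F(-1/2) = - \frac{3569 \sin{\left(\frac{27}{2} \right)}}{216} - \frac{5 \cos{\left(\frac{27}{2} \right)}}{2} - \frac{5 \cos{\left(\frac{3}{2} \right)}}{18} + \frac{31 \sin{\left(\frac{3}{2} \right)}}{216}.

Antiderivative: F(s) = - \frac{5 s^{2} \sin{\left(3 s \right)}}{6} - \frac{5 s \cos{\left(3 s \right)}}{9} + \frac{19 \sin{\left(3 s \right)}}{54}; value = - \frac{3569 \sin{\left(\frac{27}{2} \right)}}{216} - \frac{5 \cos{\left(\frac{27}{2} \right)}}{2} - \frac{5 \cos{\left(\frac{3}{2} \right)}}{18} + \frac{31 \sin{\left(\frac{3}{2} \right)}}{216}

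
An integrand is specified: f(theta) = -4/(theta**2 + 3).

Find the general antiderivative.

An antiderivative F(theta) passes only if d/dtheta[F] lands on f(theta) exactly.
Check: d/dtheta[-4*sqrt(3)*atan(sqrt(3)*theta/3)/3] = -4/(theta**2 + 3) = f(theta).

F(theta) = -4*sqrt(3)*atan(sqrt(3)*theta/3)/3 + C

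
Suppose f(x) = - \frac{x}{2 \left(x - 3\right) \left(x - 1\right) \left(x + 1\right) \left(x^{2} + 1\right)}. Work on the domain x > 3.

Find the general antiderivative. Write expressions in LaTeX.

F(x) = \frac{- 3 \log{\left(x - 3 \right)} + 10 \log{\left(x - 1 \right)} + 5 \log{\left(x + 1 \right)} - 6 \log{\left(x^{2} + 1 \right)} + 4 \operatorname{atan}{\left(x \right)}}{160} + C

Factor the denominator (2 \left(x - 3\right) \left(x - 1\right) \left(x + 1\right) \left(x^{2} + 1\right)) and decompose: f = - \frac{3 x - 1}{40 \left(x^{2} + 1\right)} + \frac{1}{32 \left(x + 1\right)} + \frac{1}{16 \left(x - 1\right)} - \frac{3}{160 \left(x - 3\right)}; each piece integrates to a log, atan, or power term.
Check: d/dx[\frac{- 3 \log{\left(x - 3 \right)} + 10 \log{\left(x - 1 \right)} + 5 \log{\left(x + 1 \right)} - 6 \log{\left(x^{2} + 1 \right)} + 4 \operatorname{atan}{\left(x \right)}}{160}] = - \frac{x}{2 x^{5} - 6 x^{4} - 2 x + 6}, which equals f(x).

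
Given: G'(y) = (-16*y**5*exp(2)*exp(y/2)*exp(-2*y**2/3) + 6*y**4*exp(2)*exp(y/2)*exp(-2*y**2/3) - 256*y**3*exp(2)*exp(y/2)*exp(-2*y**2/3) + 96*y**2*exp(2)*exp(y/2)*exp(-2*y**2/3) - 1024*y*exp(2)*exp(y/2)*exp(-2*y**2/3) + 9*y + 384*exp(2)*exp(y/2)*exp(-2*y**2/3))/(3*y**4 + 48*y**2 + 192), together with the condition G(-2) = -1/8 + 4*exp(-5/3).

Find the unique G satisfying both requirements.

For G(y) to be correct, d/dy[G] must agree with the stated G'(y) identically.
A general antiderivative is 4*exp(-2*y**2/3 + y/2 + 2) - 3/(4*(y**2/2 + 4)) + C.
The condition gives C = -1/8 + 4*exp(-5/3) - (-1/8 + 4*exp(-5/3)) = 0.
So G(y) = (8*y**2*exp(2)*exp(y/2)*exp(-2*y**2/3) + 64*exp(2)*exp(y/2)*exp(-2*y**2/3) - 3)/(2*(y**2 + 8)).
Check: d/dy[(8*y**2*exp(2)*exp(y/2)*exp(-2*y**2/3) + 64*exp(2)*exp(y/2)*exp(-2*y**2/3) - 3)/(2*(y**2 + 8))] = (-16*y**5*exp(2)*exp(y/2) + 6*y**4*exp(2)*exp(y/2) - 256*y**3*exp(2)*exp(y/2) + 96*y**2*exp(2)*exp(y/2) - 1024*y*exp(2)*exp(y/2) + 9*y*exp(2*y**2/3) + 384*exp(2)*exp(y/2))/(3*y**4*exp(2*y**2/3) + 48*y**2*exp(2*y**2/3) + 192*exp(2*y**2/3)), which equals G'(y).

G(y) = (8*y**2*exp(2)*exp(y/2)*exp(-2*y**2/3) + 64*exp(2)*exp(y/2)*exp(-2*y**2/3) - 3)/(2*(y**2 + 8))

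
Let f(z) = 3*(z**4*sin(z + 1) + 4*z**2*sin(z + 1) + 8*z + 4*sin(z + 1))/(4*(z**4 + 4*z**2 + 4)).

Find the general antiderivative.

An antiderivative F(z) passes only if d/dz[F] lands on f(z) exactly.
Check: d/dz[-3*cos(z + 1)/4 - 3/(z**2 + 2)] = (3*z**4*sin(z + 1) + 12*z**2*sin(z + 1) + 24*z + 12*sin(z + 1))/(4*z**4 + 16*z**2 + 16), which equals f(z).

F(z) = -3*cos(z + 1)/4 - 3/(z**2 + 2) + C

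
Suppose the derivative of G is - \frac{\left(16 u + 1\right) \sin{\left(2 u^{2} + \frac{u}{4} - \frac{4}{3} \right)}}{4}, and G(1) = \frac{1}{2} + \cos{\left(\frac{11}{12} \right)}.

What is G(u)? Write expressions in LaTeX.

G(u) = \frac{2 \cos{\left(2 u^{2} + \frac{u}{4} - \frac{4}{3} \right)} + 1}{2}

The substitution w = 2 u^{2} + \frac{u}{4} - \frac{4}{3} works: G'(u) is exactly (dG/dw)*(dw/du) for that inner function.
A general antiderivative is \cos{\left(2 u^{2} + \frac{u}{4} - \frac{4}{3} \right)} + C.
The condition gives C = \frac{1}{2} + \cos{\left(\frac{11}{12} \right)} - (\cos{\left(\frac{11}{12} \right)}) = \frac{1}{2}.
So G(u) = \frac{2 \cos{\left(2 u^{2} + \frac{u}{4} - \frac{4}{3} \right)} + 1}{2}.
Check: d/du[\frac{2 \cos{\left(2 u^{2} + \frac{u}{4} - \frac{4}{3} \right)} + 1}{2}] = - 4 u \sin{\left(2 u^{2} + \frac{u}{4} - \frac{4}{3} \right)} - \frac{\sin{\left(2 u^{2} + \frac{u}{4} - \frac{4}{3} \right)}}{4}, which equals G'(u).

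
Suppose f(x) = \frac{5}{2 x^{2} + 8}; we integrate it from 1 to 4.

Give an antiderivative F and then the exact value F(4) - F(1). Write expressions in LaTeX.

An antiderivative F(x) passes only if d/dx[F] lands on f(x) exactly.
F(x) = \frac{5 \operatorname{atan}{\left(\frac{x}{2} \right)}}{4} is an antiderivative of f.
Check: d/dx[\frac{5 \operatorname{atan}{\left(\frac{x}{2} \right)}}{4}] = \frac{5}{2 x^{2} + 8} = f(x).
F(4) = \frac{5 \operatorname{atan}{\left(2 \right)}}{4}; F(1) = \frac{5 \operatorname{atan}{\left(\frac{1}{2} \right)}}{4}.
Integral = F(4) - F(1) = - \frac{5 \operatorname{atan}{\left(\frac{1}{2} \right)}}{4} + \frac{5 \operatorname{atan}{\left(2 \right)}}{4}.

Antiderivative: F(x) = \frac{5 \operatorname{atan}{\left(\frac{x}{2} \right)}}{4}; value = - \frac{5 \operatorname{atan}{\left(\frac{1}{2} \right)}}{4} + \frac{5 \operatorname{atan}{\left(2 \right)}}{4}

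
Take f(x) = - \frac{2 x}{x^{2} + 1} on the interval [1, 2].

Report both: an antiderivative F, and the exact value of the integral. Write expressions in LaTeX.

Antiderivative: F(x) = - \log{\left(x^{2} + 1 \right)}; value = - \log{\left(10 \right)} + \log{\left(4 \right)}

The substitution u = 2 x^{2} + 2 works: f is exactly (dF/du)*(du/dx) for that inner function.
F(x) = - \log{\left(x^{2} + 1 \right)} is an antiderivative of f.
Check: d/dx[- \log{\left(x^{2} + 1 \right)}] = - \frac{2 x}{x^{2} + 1} = f(x).
F(2) = - \log{\left(5 \right)}; F(1) = - \log{\left(2 \right)}.
Integral = F(2) - F(1) = - \log{\left(10 \right)} + \log{\left(4 \right)}.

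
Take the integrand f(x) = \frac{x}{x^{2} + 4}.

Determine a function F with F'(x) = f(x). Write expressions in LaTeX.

f matches the chain-rule pattern g'(h)*h' with inner function h(x) = x^{2} + 4; substituting u = h(x) collapses the integral.
Check: d/dx[\frac{\log{\left(x^{2} + 4 \right)}}{2}] = \frac{x}{x^{2} + 4} = f(x).

An antiderivative is F(x) = \frac{\log{\left(x^{2} + 4 \right)}}{2}.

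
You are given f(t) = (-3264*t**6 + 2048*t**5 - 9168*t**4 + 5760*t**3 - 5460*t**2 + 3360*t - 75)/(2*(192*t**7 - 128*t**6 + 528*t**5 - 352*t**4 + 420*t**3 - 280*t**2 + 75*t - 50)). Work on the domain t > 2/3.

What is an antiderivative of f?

An antiderivative is F(t) = -log(3*t - 2)/2 - 4*log(2*t**2 + 1/2) + 5/(2*(2*t**2 + 5/2)).

Since d/dt undoes antidifferentiation here, F'(t) = f(t) is required of F(t).
Check: d/dt[-log(3*t - 2)/2 - 4*log(2*t**2 + 1/2) + 5/(2*(2*t**2 + 5/2))] = (-3264*t**6 + 2048*t**5 - 9168*t**4 + 5760*t**3 - 5460*t**2 + 3360*t - 75)/(384*t**7 - 256*t**6 + 1056*t**5 - 704*t**4 + 840*t**3 - 560*t**2 + 150*t - 100), which equals f(t).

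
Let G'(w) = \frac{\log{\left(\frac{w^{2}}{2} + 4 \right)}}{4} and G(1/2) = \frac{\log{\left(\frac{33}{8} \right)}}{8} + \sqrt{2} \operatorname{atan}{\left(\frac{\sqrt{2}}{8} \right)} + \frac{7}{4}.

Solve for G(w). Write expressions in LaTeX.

G(w) = \frac{w \log{\left(\frac{w^{2}}{2} + 4 \right)} - 2 w + 4 \sqrt{2} \operatorname{atan}{\left(\frac{\sqrt{2} w}{4} \right)} + 8}{4}

A first test for any G(w): its w-derivative must equal the given G'(w).
A general antiderivative is \frac{w \log{\left(\frac{w^{2}}{2} + 4 \right)}}{4} - \frac{w}{2} + \sqrt{2} \operatorname{atan}{\left(\frac{\sqrt{2} w}{4} \right)} + C.
The condition gives C = \frac{\log{\left(\frac{33}{8} \right)}}{8} + \sqrt{2} \operatorname{atan}{\left(\frac{\sqrt{2}}{8} \right)} + \frac{7}{4} - (- \frac{1}{4} + \frac{\log{\left(\frac{33}{8} \right)}}{8} + \sqrt{2} \operatorname{atan}{\left(\frac{\sqrt{2}}{8} \right)}) = 2.
So G(w) = \frac{w \log{\left(\frac{w^{2}}{2} + 4 \right)} - 2 w + 4 \sqrt{2} \operatorname{atan}{\left(\frac{\sqrt{2} w}{4} \right)} + 8}{4}.
Check: d/dw[\frac{w \log{\left(\frac{w^{2}}{2} + 4 \right)} - 2 w + 4 \sqrt{2} \operatorname{atan}{\left(\frac{\sqrt{2} w}{4} \right)} + 8}{4}] = \frac{\log{\left(\frac{w^{2}}{2} + 4 \right)}}{4} = G'(w).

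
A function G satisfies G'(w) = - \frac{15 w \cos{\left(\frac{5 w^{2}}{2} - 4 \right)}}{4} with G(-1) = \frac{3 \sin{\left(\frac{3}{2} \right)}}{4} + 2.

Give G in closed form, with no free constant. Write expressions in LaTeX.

G(w) = - \frac{3 \sin{\left(\frac{5 w^{2}}{2} - 4 \right)} - 8}{4}

G'(w) matches the chain-rule pattern g'(h)*h' with inner function h(w) = \frac{5 w^{2}}{2} - 4; substituting u = h(w) collapses the integral.
A general antiderivative is - \frac{3 \sin{\left(\frac{5 w^{2}}{2} - 4 \right)}}{4} + C.
The condition gives C = \frac{3 \sin{\left(\frac{3}{2} \right)}}{4} + 2 - (\frac{3 \sin{\left(\frac{3}{2} \right)}}{4}) = 2.
So G(w) = - \frac{3 \sin{\left(\frac{5 w^{2}}{2} - 4 \right)} - 8}{4}.
Check: d/dw[- \frac{3 \sin{\left(\frac{5 w^{2}}{2} - 4 \right)} - 8}{4}] = - \frac{15 w \cos{\left(\frac{5 w^{2}}{2} - 4 \right)}}{4} = G'(w).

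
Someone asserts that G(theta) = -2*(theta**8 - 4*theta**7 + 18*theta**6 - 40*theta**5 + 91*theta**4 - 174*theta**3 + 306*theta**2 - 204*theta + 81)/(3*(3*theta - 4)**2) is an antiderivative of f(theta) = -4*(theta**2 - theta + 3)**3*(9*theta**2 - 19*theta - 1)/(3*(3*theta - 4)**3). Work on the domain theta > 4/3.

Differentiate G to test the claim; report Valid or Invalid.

Invalid: d/dtheta[G] - f = 4, which is not 0.

d/dtheta[G] = (-36*theta**8 + 184*theta**7 - 656*theta**6 + 1584*theta**5 - 2692*theta**4 + 3956*theta**3 - 4176*theta**2 + 3672*theta - 660)/(81*theta**3 - 324*theta**2 + 432*theta - 192)
d/dtheta[G] - f(theta) = 4 != 0.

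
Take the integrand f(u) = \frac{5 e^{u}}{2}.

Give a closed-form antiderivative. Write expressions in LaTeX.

An antiderivative F(u) passes only if d/du[F] lands on f(u) exactly.
Check: d/du[\frac{5 e^{u}}{2}] = \frac{5 e^{u}}{2} = f(u).

An antiderivative is F(u) = \frac{5 e^{u}}{2}.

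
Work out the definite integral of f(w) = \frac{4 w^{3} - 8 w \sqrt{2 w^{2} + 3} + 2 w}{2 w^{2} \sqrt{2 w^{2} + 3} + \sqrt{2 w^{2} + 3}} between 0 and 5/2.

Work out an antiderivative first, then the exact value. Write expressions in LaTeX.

Antiderivative: F(w) = \sqrt{2 w^{2} + 3} - 2 \log{\left(2 w^{2} + 1 \right)}; value = - 2 \log{\left(\frac{27}{2} \right)} - \sqrt{3} + \frac{\sqrt{62}}{2}

A first test for any F(w): its w-derivative must equal f(w) identically.
F(w) = \sqrt{2 w^{2} + 3} - 2 \log{\left(2 w^{2} + 1 \right)} is an antiderivative of f.
Check: d/dw[\sqrt{2 w^{2} + 3} - 2 \log{\left(2 w^{2} + 1 \right)}] = \frac{4 w^{3} - 8 w \sqrt{2 w^{2} + 3} + 2 w}{2 w^{2} \sqrt{2 w^{2} + 3} + \sqrt{2 w^{2} + 3}} = f(w).
F(5/2) = - 2 \log{\left(\frac{27}{2} \right)} + \frac{\sqrt{62}}{2}; F(0) = \sqrt{3}.
Integral = F(5/2) - F(0) = - 2 \log{\left(\frac{27}{2} \right)} - \sqrt{3} + \frac{\sqrt{62}}{2}.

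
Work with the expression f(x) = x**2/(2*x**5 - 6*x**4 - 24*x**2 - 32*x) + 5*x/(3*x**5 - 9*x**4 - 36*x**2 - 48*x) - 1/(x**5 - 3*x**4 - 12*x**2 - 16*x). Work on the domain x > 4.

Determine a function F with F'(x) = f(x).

The denominator factors as 6*x*(x - 4)*(x + 1)*(x**2 + 4); partial fractions split f into directly integrable pieces: -(3*x + 67)/(300*(x**2 + 4)) - 13/(150*(x + 1)) + 41/(1200*(x - 4)) + 1/(16*x).
Check: d/dx[log(x)/16 + 41*log(x - 4)/1200 - 13*log(x + 1)/150 - log(x**2 + 4)/200 - 67*atan(x/2)/600] = (3*x**2 + 10*x - 6)/(6*x**5 - 18*x**4 - 72*x**2 - 96*x), which equals f(x).

An antiderivative is F(x) = log(x)/16 + 41*log(x - 4)/1200 - 13*log(x + 1)/150 - log(x**2 + 4)/200 - 67*atan(x/2)/600.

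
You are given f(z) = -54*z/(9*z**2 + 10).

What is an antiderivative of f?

An antiderivative is F(z) = -3*log(3*z**2/2 + 5/3).

The substitution u = 3*z**2/2 + 5/3 works: f is exactly (dF/du)*(du/dz) for that inner function.
Check: d/dz[-3*log(3*z**2/2 + 5/3)] = -54*z/(9*z**2 + 10) = f(z).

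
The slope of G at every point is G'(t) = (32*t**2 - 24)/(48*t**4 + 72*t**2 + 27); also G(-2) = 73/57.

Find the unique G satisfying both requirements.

Recognize the product-rule pattern: G'(t) = u'v + uv' with u = -4*t/3, v = 1/(2*t**2 + 3/2), so integration by parts undoes it.
A general antiderivative is -4*t/(3*(2*t**2 + 3/2)) + C.
The condition gives C = 73/57 - (16/57) = 1.
So G(t) = -4*t/(6*t**2 + 9/2) + 1.
Check: d/dt[-4*t/(6*t**2 + 9/2) + 1] = (32*t**2 - 24)/(48*t**4 + 72*t**2 + 27) = G'(t).

G(t) = -4*t/(6*t**2 + 9/2) + 1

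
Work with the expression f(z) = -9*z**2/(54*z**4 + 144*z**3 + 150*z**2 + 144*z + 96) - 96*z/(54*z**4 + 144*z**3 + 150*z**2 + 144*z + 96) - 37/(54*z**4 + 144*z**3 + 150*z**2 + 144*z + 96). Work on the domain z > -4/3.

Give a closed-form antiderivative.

An antiderivative is F(z) = -2*atan(z)/3 - 3/(6*z + 8).

The integrand splits into summands that can be handled one at a time.
Check: d/dz[-2*atan(z)/3 - 3/(6*z + 8)] = (-9*z**2 - 96*z - 37)/(54*z**4 + 144*z**3 + 150*z**2 + 144*z + 96), which equals f(z).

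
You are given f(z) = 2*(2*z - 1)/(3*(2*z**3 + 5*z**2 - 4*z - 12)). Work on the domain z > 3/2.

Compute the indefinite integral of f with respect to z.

The denominator factors as 3*(z + 2)**2*(2*z - 3); partial fractions split f into directly integrable pieces: 16/(147*(2*z - 3)) - 8/(147*(z + 2)) + 10/(21*(z + 2)**2).
Check: d/dz[-2*(-4*z*log(z - 3/2) + 4*z*log(z + 2) - 8*log(z - 3/2) + 8*log(z + 2) + 35)/(147*(z + 2))] = (4*z - 2)/(6*z**3 + 15*z**2 - 12*z - 36), which equals f(z).

F(z) = -2*(-4*z*log(z - 3/2) + 4*z*log(z + 2) - 8*log(z - 3/2) + 8*log(z + 2) + 35)/(147*(z + 2)) + C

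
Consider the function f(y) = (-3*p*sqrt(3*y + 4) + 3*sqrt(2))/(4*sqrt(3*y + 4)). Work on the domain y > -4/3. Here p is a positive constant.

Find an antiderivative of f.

An antiderivative is F(y) = (-3*p*y + 2*sqrt(2)*sqrt(3*y + 4))/4.

Recover f(y) by differentiating a candidate F(y); any mismatch rules it out.
Check: d/dy[(-3*p*y + 2*sqrt(2)*sqrt(3*y + 4))/4] = (-3*p*sqrt(3*y + 4) + 3*sqrt(2))/(4*sqrt(3*y + 4)) = f(y).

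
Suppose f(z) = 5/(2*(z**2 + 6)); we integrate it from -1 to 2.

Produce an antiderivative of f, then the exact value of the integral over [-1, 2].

Antiderivative: F(z) = 5*sqrt(6)*atan(sqrt(6)*z/6)/12; value = 5*sqrt(6)*atan(sqrt(6)/6)/12 + 5*sqrt(6)*atan(sqrt(6)/3)/12

Since d/dz undoes antidifferentiation here, F'(z) = f(z) is required of F(z).
F(z) = 5*sqrt(6)*atan(sqrt(6)*z/6)/12 is an antiderivative of f.
Check: d/dz[5*sqrt(6)*atan(sqrt(6)*z/6)/12] = 5/(2*z**2 + 12), which equals f(z).
F(2) = 5*sqrt(6)*atan(sqrt(6)/3)/12; F(-1) = -5*sqrt(6)*atan(sqrt(6)/6)/12.
Integral = F(2) - F(-1) = 5*sqrt(6)*atan(sqrt(6)/6)/12 + 5*sqrt(6)*atan(sqrt(6)/3)/12.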